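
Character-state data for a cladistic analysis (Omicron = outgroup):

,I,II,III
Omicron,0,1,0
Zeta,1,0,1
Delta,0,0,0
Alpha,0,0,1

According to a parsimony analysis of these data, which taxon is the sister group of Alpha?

Zeta

Character polarity is set by the outgroup: the derived state is whichever differs from the outgroup's state, so for II the derived state is '0', and for the remaining characters it is '1'.
I: derived state '1' in Zeta only — an autapomorphy, so it tells us nothing about relationships among taxa.
II (derived state '0') is shared by all ingroup taxa — unites the whole ingroup.
III (derived state '1') is shared by Alpha and Zeta — a synapomorphy uniting that clade.
Most parsimonious ingroup topology: ((Zeta,Alpha),Delta).
Alpha and Zeta form a cherry on this tree, so they are sister taxa.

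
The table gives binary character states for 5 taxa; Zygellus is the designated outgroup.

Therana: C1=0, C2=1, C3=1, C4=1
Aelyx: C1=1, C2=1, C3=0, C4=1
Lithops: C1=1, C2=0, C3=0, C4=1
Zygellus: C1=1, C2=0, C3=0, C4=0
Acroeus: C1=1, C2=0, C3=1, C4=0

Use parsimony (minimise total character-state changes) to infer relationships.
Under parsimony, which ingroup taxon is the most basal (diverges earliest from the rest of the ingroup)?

Acroeus

Character polarity is set by the outgroup: the derived state is whichever differs from the outgroup's state, so for C1 the derived state is '0', and for the remaining characters it is '1'.
C1 (derived state '0') is unique to Therana (autapomorphy; uninformative for grouping).
Only Aelyx and Therana show the derived state '1' for C2, supporting them as a clade.
C3 groups Acroeus and Therana, which is incompatible with the clades supported by the remaining characters; treating it as convergent (homoplasy) costs fewer steps than any alternative tree.
Only Aelyx, Lithops, and Therana show the derived state '1' for C4, supporting them as a clade.
Most parsimonious ingroup topology: (Acroeus,(Lithops,(Aelyx,Therana))).
Acroeus is sister to the clade containing all other ingroup taxa, so it is the earliest-diverging (most basal) ingroup lineage.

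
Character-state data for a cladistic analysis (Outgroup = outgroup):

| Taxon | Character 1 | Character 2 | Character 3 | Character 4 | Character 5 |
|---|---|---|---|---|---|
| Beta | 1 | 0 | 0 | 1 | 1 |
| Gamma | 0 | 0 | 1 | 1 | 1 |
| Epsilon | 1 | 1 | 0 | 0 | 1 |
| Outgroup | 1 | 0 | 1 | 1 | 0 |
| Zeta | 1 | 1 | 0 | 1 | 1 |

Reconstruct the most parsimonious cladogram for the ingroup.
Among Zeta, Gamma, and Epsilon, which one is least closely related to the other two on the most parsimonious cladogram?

Gamma

Character polarity is set by the outgroup: the derived state is whichever differs from the outgroup's state, so for Character 1, Character 3, Character 4 the derived state is '0', and for the remaining characters it is '1'.
Character 1: derived state '0' in Gamma only — an autapomorphy, so it tells us nothing about relationships among taxa.
Only Epsilon and Zeta show the derived state '1' for Character 2, supporting them as a clade.
Character 3 (derived state '0') is shared by Beta, Epsilon, and Zeta — a synapomorphy uniting that clade.
Character 4: derived state '0' in Epsilon only — an autapomorphy, so it tells us nothing about relationships among taxa.
Character 5 (derived state '1') is shared by all ingroup taxa — unites the whole ingroup.
Most parsimonious ingroup topology: (((Epsilon,Zeta),Beta),Gamma).
Epsilon and Zeta share a more recent common ancestor with each other than either does with Gamma, so Gamma is the least closely related of the three.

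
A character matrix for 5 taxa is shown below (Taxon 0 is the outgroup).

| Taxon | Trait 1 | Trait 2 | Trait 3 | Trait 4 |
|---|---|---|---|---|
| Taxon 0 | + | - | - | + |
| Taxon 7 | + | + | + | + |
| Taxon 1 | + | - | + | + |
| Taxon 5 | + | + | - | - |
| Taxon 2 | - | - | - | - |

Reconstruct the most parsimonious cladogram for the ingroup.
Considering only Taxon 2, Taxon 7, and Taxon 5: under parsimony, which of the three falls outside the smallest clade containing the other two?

Taxon 7

Character polarity is set by the outgroup: the derived state is whichever differs from the outgroup's state, so for Trait 1, Trait 4 the derived state is '-', and for the remaining characters it is '+'.
Trait 1: derived state '-' in Taxon 2 only — an autapomorphy, so it tells us nothing about relationships among taxa.
Trait 2 groups Taxon 5 and Taxon 7, which is incompatible with the clades supported by the remaining characters; treating it as convergent (homoplasy) costs fewer steps than any alternative tree.
Trait 3: derived state '+' in Taxon 1 and Taxon 7 only — synapomorphy for {Taxon 1, Taxon 7}.
Only Taxon 2 and Taxon 5 show the derived state '-' for Trait 4, supporting them as a clade.
Most parsimonious ingroup topology: ((Taxon 7,Taxon 1),(Taxon 5,Taxon 2)).
Taxon 5 and Taxon 2 share a more recent common ancestor with each other than either does with Taxon 7, so Taxon 7 is the least closely related of the three.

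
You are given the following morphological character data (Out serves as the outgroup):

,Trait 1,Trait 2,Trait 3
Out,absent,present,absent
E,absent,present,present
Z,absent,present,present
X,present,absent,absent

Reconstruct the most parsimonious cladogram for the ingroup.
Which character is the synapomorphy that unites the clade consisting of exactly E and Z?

Character polarity is set by the outgroup: the derived state is whichever differs from the outgroup's state, so for Trait 2 the derived state is 'absent', and for the remaining characters it is 'present'.
Trait 1 (derived state 'present') is unique to X (autapomorphy; uninformative for grouping).
Trait 2 (derived state 'absent') is unique to X (autapomorphy; uninformative for grouping).
Trait 3: derived state 'present' in E and Z only — synapomorphy for {E, Z}.
Most parsimonious ingroup topology: ((E,Z),X).
The clade {E, Z} is supported by Trait 3: its derived state 'present' occurs in exactly those taxa and in no other taxon (including the outgroup).

Trait 3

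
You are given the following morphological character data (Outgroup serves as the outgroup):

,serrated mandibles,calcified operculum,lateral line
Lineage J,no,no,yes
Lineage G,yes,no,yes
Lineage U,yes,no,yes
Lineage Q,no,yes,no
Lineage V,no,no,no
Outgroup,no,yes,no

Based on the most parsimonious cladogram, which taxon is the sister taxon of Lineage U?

Lineage G

Character polarity is set by the outgroup: the derived state is whichever differs from the outgroup's state, so for calcified operculum the derived state is 'no', and for the remaining characters it is 'yes'.
Only Lineage G and Lineage U show the derived state 'yes' for serrated mandibles, supporting them as a clade.
calcified operculum: derived state 'no' in Lineage G, Lineage J, Lineage U, and Lineage V only — synapomorphy for {Lineage G, Lineage J, Lineage U, Lineage V}.
lateral line (derived state 'yes') is shared by Lineage G, Lineage J, and Lineage U — a synapomorphy uniting that clade.
Most parsimonious ingroup topology: ((((Lineage U,Lineage G),Lineage J),Lineage V),Lineage Q).
Lineage U and Lineage G form a cherry on this tree, so they are sister taxa.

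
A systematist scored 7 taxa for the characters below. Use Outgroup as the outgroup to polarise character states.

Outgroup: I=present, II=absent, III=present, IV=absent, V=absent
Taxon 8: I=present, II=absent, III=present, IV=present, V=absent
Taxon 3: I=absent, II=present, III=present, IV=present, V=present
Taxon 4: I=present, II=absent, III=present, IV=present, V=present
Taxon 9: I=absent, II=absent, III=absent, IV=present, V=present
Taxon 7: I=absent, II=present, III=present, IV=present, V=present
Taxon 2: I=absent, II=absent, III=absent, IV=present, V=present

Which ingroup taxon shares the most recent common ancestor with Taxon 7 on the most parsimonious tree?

Character polarity is set by the outgroup: the derived state is whichever differs from the outgroup's state, so for I, III the derived state is 'absent', and for the remaining characters it is 'present'.
I: derived state 'absent' in Taxon 2, Taxon 3, Taxon 7, and Taxon 9 only — synapomorphy for {Taxon 2, Taxon 3, Taxon 7, Taxon 9}.
II: derived state 'present' in Taxon 3 and Taxon 7 only — synapomorphy for {Taxon 3, Taxon 7}.
Only Taxon 2 and Taxon 9 show the derived state 'absent' for III, supporting them as a clade.
IV (derived state 'present') is shared by all ingroup taxa — unites the whole ingroup.
Only Taxon 2, Taxon 3, Taxon 4, Taxon 7, and Taxon 9 show the derived state 'present' for V, supporting them as a clade.
Most parsimonious ingroup topology: (Taxon 8,(((Taxon 3,Taxon 7),(Taxon 9,Taxon 2)),Taxon 4)).
Taxon 7 and Taxon 3 form a cherry on this tree, so they are sister taxa.

Taxon 3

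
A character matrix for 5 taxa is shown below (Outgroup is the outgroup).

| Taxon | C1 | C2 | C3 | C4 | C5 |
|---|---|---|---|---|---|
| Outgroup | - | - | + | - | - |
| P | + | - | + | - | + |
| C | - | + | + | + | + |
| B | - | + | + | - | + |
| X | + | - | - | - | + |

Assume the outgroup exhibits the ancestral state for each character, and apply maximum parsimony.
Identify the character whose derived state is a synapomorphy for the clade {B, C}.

Character polarity is set by the outgroup: the derived state is whichever differs from the outgroup's state, so for C3 the derived state is '-', and for the remaining characters it is '+'.
C1 (derived state '+') is shared by P and X — a synapomorphy uniting that clade.
Only B and C show the derived state '+' for C2, supporting them as a clade.
C3: derived state '-' in X only — an autapomorphy, so it tells us nothing about relationships among taxa.
C4: derived state '+' in C only — an autapomorphy, so it tells us nothing about relationships among taxa.
C5 (derived state '+') is shared by all ingroup taxa — unites the whole ingroup.
Most parsimonious ingroup topology: ((P,X),(C,B)).
The clade {B, C} is supported by C2: its derived state '+' occurs in exactly those taxa and in no other taxon (including the outgroup).

C2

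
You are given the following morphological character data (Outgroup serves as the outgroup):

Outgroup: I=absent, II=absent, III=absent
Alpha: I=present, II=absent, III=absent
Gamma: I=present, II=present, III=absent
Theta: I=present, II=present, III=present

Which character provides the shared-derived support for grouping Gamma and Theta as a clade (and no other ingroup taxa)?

II

The outgroup has state 'absent' for every character, so 'present' is the derived state throughout.
I (derived state 'present') is shared by all ingroup taxa — unites the whole ingroup.
II: derived state 'present' in Gamma and Theta only — synapomorphy for {Gamma, Theta}.
III (derived state 'present') is unique to Theta (autapomorphy; uninformative for grouping).
Most parsimonious ingroup topology: (Alpha,(Gamma,Theta)).
The clade {Gamma, Theta} is supported by II: its derived state 'present' occurs in exactly those taxa and in no other taxon (including the outgroup).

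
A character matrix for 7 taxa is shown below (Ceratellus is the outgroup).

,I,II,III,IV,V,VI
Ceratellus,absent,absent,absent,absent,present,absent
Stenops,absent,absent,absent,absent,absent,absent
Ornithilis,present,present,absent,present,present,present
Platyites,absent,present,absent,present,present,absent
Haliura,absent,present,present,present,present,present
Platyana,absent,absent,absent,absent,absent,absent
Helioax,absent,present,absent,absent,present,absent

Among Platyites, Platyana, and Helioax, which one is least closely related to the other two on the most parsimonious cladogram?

Platyana

Character polarity is set by the outgroup: the derived state is whichever differs from the outgroup's state, so for V the derived state is 'absent', and for the remaining characters it is 'present'.
I (derived state 'present') is unique to Ornithilis (autapomorphy; uninformative for grouping).
Only Haliura, Helioax, Ornithilis, and Platyites show the derived state 'present' for II, supporting them as a clade.
III (derived state 'present') is unique to Haliura (autapomorphy; uninformative for grouping).
IV (derived state 'present') is shared by Haliura, Ornithilis, and Platyites — a synapomorphy uniting that clade.
V: derived state 'absent' in Platyana and Stenops only — synapomorphy for {Platyana, Stenops}.
Only Haliura and Ornithilis show the derived state 'present' for VI, supporting them as a clade.
Most parsimonious ingroup topology: ((Stenops,Platyana),(((Ornithilis,Haliura),Platyites),Helioax)).
Helioax and Platyites share a more recent common ancestor with each other than either does with Platyana, so Platyana is the least closely related of the three.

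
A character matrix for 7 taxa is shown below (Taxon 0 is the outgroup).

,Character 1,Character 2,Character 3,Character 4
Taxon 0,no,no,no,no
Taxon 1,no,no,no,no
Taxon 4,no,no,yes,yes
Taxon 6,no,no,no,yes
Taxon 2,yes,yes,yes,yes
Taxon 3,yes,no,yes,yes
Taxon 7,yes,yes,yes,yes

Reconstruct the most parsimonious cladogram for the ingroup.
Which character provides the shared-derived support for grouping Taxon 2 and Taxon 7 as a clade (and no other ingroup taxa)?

The outgroup has state 'no' for every character, so 'yes' is the derived state throughout.
Character 1 (derived state 'yes') is shared by Taxon 2, Taxon 3, and Taxon 7 — a synapomorphy uniting that clade.
Only Taxon 2 and Taxon 7 show the derived state 'yes' for Character 2, supporting them as a clade.
Character 3: derived state 'yes' in Taxon 2, Taxon 3, Taxon 4, and Taxon 7 only — synapomorphy for {Taxon 2, Taxon 3, Taxon 4, Taxon 7}.
Character 4: derived state 'yes' in Taxon 2, Taxon 3, Taxon 4, Taxon 6, and Taxon 7 only — synapomorphy for {Taxon 2, Taxon 3, Taxon 4, Taxon 6, Taxon 7}.
Most parsimonious ingroup topology: (Taxon 1,((Taxon 4,((Taxon 2,Taxon 7),Taxon 3)),Taxon 6)).
The clade {Taxon 2, Taxon 7} is supported by Character 2: its derived state 'yes' occurs in exactly those taxa and in no other taxon (including the outgroup).

Character 2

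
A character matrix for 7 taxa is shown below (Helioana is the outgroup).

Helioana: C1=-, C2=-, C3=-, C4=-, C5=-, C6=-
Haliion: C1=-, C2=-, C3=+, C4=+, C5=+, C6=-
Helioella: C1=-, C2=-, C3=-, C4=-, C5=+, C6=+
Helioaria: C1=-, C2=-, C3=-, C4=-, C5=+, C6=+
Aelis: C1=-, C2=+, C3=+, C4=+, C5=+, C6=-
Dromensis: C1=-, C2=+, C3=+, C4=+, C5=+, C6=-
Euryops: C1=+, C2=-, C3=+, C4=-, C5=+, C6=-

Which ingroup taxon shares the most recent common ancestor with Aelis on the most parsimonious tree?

Dromensis

The outgroup has state '-' for every character, so '+' is the derived state throughout.
C1 (derived state '+') is unique to Euryops (autapomorphy; uninformative for grouping).
C2: derived state '+' in Aelis and Dromensis only — synapomorphy for {Aelis, Dromensis}.
C3: derived state '+' in Aelis, Dromensis, Euryops, and Haliion only — synapomorphy for {Aelis, Dromensis, Euryops, Haliion}.
C4: derived state '+' in Aelis, Dromensis, and Haliion only — synapomorphy for {Aelis, Dromensis, Haliion}.
C5 (derived state '+') is shared by all ingroup taxa — unites the whole ingroup.
C6 (derived state '+') is shared by Helioaria and Helioella — a synapomorphy uniting that clade.
Most parsimonious ingroup topology: (((Haliion,(Aelis,Dromensis)),Euryops),(Helioella,Helioaria)).
Aelis and Dromensis form a cherry on this tree, so they are sister taxa.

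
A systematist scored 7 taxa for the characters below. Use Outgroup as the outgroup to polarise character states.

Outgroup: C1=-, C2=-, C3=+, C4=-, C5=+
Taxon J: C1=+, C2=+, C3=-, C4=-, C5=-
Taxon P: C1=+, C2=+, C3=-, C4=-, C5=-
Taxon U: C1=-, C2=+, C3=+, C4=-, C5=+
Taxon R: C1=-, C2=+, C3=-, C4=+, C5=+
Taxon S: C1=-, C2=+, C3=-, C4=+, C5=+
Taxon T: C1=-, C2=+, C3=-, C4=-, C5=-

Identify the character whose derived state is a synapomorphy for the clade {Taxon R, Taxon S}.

Character polarity is set by the outgroup: the derived state is whichever differs from the outgroup's state, so for C3, C5 the derived state is '-', and for the remaining characters it is '+'.
C1 (derived state '+') is shared by Taxon J and Taxon P — a synapomorphy uniting that clade.
C2 (derived state '+') is shared by all ingroup taxa — unites the whole ingroup.
C3 (derived state '-') is shared by Taxon J, Taxon P, Taxon R, Taxon S, and Taxon T — a synapomorphy uniting that clade.
C4 (derived state '+') is shared by Taxon R and Taxon S — a synapomorphy uniting that clade.
Only Taxon J, Taxon P, and Taxon T show the derived state '-' for C5, supporting them as a clade.
Most parsimonious ingroup topology: ((((Taxon J,Taxon P),Taxon T),(Taxon R,Taxon S)),Taxon U).
The clade {Taxon R, Taxon S} is supported by C4: its derived state '+' occurs in exactly those taxa and in no other taxon (including the outgroup).

C4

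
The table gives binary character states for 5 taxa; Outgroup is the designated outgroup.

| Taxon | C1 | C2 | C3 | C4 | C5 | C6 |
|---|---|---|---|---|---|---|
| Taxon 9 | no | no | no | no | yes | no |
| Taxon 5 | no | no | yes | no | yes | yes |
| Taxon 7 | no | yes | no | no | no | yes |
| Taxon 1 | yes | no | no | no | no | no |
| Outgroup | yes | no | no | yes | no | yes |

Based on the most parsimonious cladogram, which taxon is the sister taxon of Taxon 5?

Character polarity is set by the outgroup: the derived state is whichever differs from the outgroup's state, so for C1, C4, C6 the derived state is 'no', and for the remaining characters it is 'yes'.
Only Taxon 5, Taxon 7, and Taxon 9 show the derived state 'no' for C1, supporting them as a clade.
C2 (derived state 'yes') is unique to Taxon 7 (autapomorphy; uninformative for grouping).
C3 (derived state 'yes') is unique to Taxon 5 (autapomorphy; uninformative for grouping).
C4 (derived state 'no') is shared by all ingroup taxa — unites the whole ingroup.
C5 (derived state 'yes') is shared by Taxon 5 and Taxon 9 — a synapomorphy uniting that clade.
C6 groups Taxon 1 and Taxon 9, which is incompatible with the clades supported by the remaining characters; treating it as convergent (homoplasy) costs fewer steps than any alternative tree.
Most parsimonious ingroup topology: (((Taxon 9,Taxon 5),Taxon 7),Taxon 1).
Taxon 5 and Taxon 9 form a cherry on this tree, so they are sister taxa.

Taxon 9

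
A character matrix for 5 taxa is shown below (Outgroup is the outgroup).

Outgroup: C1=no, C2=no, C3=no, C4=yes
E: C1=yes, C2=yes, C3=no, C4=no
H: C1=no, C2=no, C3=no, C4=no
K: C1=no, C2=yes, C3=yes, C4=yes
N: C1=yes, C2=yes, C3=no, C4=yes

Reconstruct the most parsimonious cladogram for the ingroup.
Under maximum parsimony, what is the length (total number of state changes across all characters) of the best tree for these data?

5

Character polarity is set by the outgroup: the derived state is whichever differs from the outgroup's state, so for C4 the derived state is 'no', and for the remaining characters it is 'yes'.
C1 (derived state 'yes') is shared by E and N — a synapomorphy uniting that clade.
C2 (derived state 'yes') is shared by E, K, and N — a synapomorphy uniting that clade.
C3: derived state 'yes' in K only — an autapomorphy, so it tells us nothing about relationships among taxa.
C4 groups E and H, which is incompatible with the clades supported by the remaining characters; treating it as convergent (homoplasy) costs fewer steps than any alternative tree.
Most parsimonious ingroup topology: (((E,N),K),H).
Changes per character on this tree: C1: 1; C2: 1; C3: 1; C4: 2.
Total = 5.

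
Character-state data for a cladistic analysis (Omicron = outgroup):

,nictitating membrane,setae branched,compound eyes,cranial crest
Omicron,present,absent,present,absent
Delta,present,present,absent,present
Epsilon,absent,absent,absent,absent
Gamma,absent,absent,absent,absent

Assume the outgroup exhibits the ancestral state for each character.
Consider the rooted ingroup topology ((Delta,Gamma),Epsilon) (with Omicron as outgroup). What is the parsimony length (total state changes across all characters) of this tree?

Map each character onto ((Delta,Gamma),Epsilon) (rooted by Omicron) and count the minimum state changes it requires (Fitch parsimony):
nictitating membrane: 2; setae branched: 1; compound eyes: 1; cranial crest: 1.
Total tree length = 5.

5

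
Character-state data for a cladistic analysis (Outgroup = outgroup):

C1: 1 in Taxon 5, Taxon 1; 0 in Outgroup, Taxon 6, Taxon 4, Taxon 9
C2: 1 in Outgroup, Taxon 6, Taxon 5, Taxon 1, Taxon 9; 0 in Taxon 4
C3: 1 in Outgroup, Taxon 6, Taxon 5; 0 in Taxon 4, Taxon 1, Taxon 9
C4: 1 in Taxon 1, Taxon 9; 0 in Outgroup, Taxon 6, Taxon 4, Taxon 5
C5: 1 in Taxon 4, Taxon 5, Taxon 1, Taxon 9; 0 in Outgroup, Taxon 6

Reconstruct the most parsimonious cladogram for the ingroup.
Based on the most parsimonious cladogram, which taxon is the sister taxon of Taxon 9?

Taxon 1

Character polarity is set by the outgroup: the derived state is whichever differs from the outgroup's state, so for C2, C3 the derived state is '0', and for the remaining characters it is '1'.
C1 groups Taxon 1 and Taxon 5, which is incompatible with the clades supported by the remaining characters; treating it as convergent (homoplasy) costs fewer steps than any alternative tree.
C2 (derived state '0') is unique to Taxon 4 (autapomorphy; uninformative for grouping).
Only Taxon 1, Taxon 4, and Taxon 9 show the derived state '0' for C3, supporting them as a clade.
C4 (derived state '1') is shared by Taxon 1 and Taxon 9 — a synapomorphy uniting that clade.
C5: derived state '1' in Taxon 1, Taxon 4, Taxon 5, and Taxon 9 only — synapomorphy for {Taxon 1, Taxon 4, Taxon 5, Taxon 9}.
Most parsimonious ingroup topology: (Taxon 6,((Taxon 4,(Taxon 1,Taxon 9)),Taxon 5)).
Taxon 9 and Taxon 1 form a cherry on this tree, so they are sister taxa.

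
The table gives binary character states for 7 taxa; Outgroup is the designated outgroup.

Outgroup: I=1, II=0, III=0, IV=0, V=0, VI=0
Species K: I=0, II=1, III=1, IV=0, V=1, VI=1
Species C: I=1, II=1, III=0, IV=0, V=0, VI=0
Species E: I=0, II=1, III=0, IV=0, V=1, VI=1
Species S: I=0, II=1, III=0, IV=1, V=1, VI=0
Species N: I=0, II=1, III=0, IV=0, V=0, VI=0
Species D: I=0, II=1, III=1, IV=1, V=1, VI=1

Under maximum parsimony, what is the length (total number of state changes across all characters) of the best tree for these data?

Character polarity is set by the outgroup: the derived state is whichever differs from the outgroup's state, so for I the derived state is '0', and for the remaining characters it is '1'.
I (derived state '0') is shared by Species D, Species E, Species K, Species N, and Species S — a synapomorphy uniting that clade.
All ingroup taxa share the derived state '1' for II; it defines the ingroup but does not resolve relationships within it.
III (derived state '1') is shared by Species D and Species K — a synapomorphy uniting that clade.
IV groups Species D and Species S, which is incompatible with the clades supported by the remaining characters; treating it as convergent (homoplasy) costs fewer steps than any alternative tree.
V (derived state '1') is shared by Species D, Species E, Species K, and Species S — a synapomorphy uniting that clade.
VI: derived state '1' in Species D, Species E, and Species K only — synapomorphy for {Species D, Species E, Species K}.
Most parsimonious ingroup topology: (((((Species K,Species D),Species E),Species S),Species N),Species C).
Changes per character on this tree: I: 1; II: 1; III: 1; IV: 2; V: 1; VI: 1.
Total = 7.

7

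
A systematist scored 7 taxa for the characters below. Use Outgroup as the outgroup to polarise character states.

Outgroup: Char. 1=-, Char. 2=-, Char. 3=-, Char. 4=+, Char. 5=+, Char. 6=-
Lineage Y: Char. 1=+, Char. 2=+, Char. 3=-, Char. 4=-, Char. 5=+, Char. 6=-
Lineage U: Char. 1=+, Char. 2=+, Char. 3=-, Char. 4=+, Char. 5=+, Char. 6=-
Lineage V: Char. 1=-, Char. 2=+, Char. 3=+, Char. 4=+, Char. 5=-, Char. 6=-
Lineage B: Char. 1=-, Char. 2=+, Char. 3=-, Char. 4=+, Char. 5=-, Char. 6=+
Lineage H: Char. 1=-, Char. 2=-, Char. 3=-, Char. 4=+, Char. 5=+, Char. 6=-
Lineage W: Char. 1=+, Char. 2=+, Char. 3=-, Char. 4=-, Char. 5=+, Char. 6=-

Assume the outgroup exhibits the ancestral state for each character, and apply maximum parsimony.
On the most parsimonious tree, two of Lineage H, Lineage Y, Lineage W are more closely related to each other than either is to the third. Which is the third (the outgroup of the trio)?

Lineage H

Character polarity is set by the outgroup: the derived state is whichever differs from the outgroup's state, so for Char. 4, Char. 5 the derived state is '-', and for the remaining characters it is '+'.
Char. 1: derived state '+' in Lineage U, Lineage W, and Lineage Y only — synapomorphy for {Lineage U, Lineage W, Lineage Y}.
Only Lineage B, Lineage U, Lineage V, Lineage W, and Lineage Y show the derived state '+' for Char. 2, supporting them as a clade.
Char. 3 (derived state '+') is unique to Lineage V (autapomorphy; uninformative for grouping).
Char. 4 (derived state '-') is shared by Lineage W and Lineage Y — a synapomorphy uniting that clade.
Only Lineage B and Lineage V show the derived state '-' for Char. 5, supporting them as a clade.
Char. 6 (derived state '+') is unique to Lineage B (autapomorphy; uninformative for grouping).
Most parsimonious ingroup topology: ((((Lineage Y,Lineage W),Lineage U),(Lineage V,Lineage B)),Lineage H).
Lineage W and Lineage Y share a more recent common ancestor with each other than either does with Lineage H, so Lineage H is the least closely related of the three.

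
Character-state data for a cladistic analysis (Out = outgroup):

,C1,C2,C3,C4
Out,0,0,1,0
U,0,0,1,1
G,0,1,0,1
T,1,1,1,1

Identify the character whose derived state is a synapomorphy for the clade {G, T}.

Character polarity is set by the outgroup: the derived state is whichever differs from the outgroup's state, so for C3 the derived state is '0', and for the remaining characters it is '1'.
C1: derived state '1' in T only — an autapomorphy, so it tells us nothing about relationships among taxa.
Only G and T show the derived state '1' for C2, supporting them as a clade.
C3: derived state '0' in G only — an autapomorphy, so it tells us nothing about relationships among taxa.
C4 (derived state '1') is shared by all ingroup taxa — unites the whole ingroup.
Most parsimonious ingroup topology: (U,(G,T)).
The clade {G, T} is supported by C2: its derived state '1' occurs in exactly those taxa and in no other taxon (including the outgroup).

C2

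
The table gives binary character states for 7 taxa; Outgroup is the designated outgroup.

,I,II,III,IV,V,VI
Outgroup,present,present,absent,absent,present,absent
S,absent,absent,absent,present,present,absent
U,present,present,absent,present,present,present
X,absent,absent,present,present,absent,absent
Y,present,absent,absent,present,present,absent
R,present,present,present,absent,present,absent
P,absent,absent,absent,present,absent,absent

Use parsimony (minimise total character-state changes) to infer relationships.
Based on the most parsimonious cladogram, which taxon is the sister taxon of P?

X

Character polarity is set by the outgroup: the derived state is whichever differs from the outgroup's state, so for I, II, V the derived state is 'absent', and for the remaining characters it is 'present'.
I (derived state 'absent') is shared by P, S, and X — a synapomorphy uniting that clade.
Only P, S, X, and Y show the derived state 'absent' for II, supporting them as a clade.
III (state 'present') occurs in R and X but conflicts with the nesting implied by the other characters — most parsimoniously interpreted as homoplasy.
IV (derived state 'present') is shared by P, S, U, X, and Y — a synapomorphy uniting that clade.
V (derived state 'absent') is shared by P and X — a synapomorphy uniting that clade.
VI (derived state 'present') is unique to U (autapomorphy; uninformative for grouping).
Most parsimonious ingroup topology: ((((S,(X,P)),Y),U),R).
P and X form a cherry on this tree, so they are sister taxa.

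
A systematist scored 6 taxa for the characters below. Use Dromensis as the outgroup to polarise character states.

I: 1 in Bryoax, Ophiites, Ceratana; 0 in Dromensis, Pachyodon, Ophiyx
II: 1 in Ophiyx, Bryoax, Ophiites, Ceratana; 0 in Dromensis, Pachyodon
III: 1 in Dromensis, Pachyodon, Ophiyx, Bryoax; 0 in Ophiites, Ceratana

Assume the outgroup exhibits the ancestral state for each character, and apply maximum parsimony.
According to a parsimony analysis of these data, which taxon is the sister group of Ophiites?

Character polarity is set by the outgroup: the derived state is whichever differs from the outgroup's state, so for III the derived state is '0', and for the remaining characters it is '1'.
I: derived state '1' in Bryoax, Ceratana, and Ophiites only — synapomorphy for {Bryoax, Ceratana, Ophiites}.
Only Bryoax, Ceratana, Ophiites, and Ophiyx show the derived state '1' for II, supporting them as a clade.
III (derived state '0') is shared by Ceratana and Ophiites — a synapomorphy uniting that clade.
Most parsimonious ingroup topology: (Pachyodon,(Ophiyx,(Bryoax,(Ophiites,Ceratana)))).
Ophiites and Ceratana form a cherry on this tree, so they are sister taxa.

Ceratana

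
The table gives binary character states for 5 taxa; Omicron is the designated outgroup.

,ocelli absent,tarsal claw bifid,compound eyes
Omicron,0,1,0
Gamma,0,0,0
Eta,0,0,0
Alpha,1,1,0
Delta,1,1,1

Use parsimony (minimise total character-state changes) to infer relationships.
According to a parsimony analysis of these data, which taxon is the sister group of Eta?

Character polarity is set by the outgroup: the derived state is whichever differs from the outgroup's state, so for tarsal claw bifid the derived state is '0', and for the remaining characters it is '1'.
ocelli absent (derived state '1') is shared by Alpha and Delta — a synapomorphy uniting that clade.
tarsal claw bifid: derived state '0' in Eta and Gamma only — synapomorphy for {Eta, Gamma}.
compound eyes: derived state '1' in Delta only — an autapomorphy, so it tells us nothing about relationships among taxa.
Most parsimonious ingroup topology: ((Gamma,Eta),(Alpha,Delta)).
Eta and Gamma form a cherry on this tree, so they are sister taxa.

Gamma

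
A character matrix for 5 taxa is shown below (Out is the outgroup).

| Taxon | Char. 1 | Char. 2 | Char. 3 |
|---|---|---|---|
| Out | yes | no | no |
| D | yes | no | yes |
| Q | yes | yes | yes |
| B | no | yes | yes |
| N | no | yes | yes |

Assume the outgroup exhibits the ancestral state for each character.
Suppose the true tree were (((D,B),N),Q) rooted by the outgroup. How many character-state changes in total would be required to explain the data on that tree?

Map each character onto (((D,B),N),Q) (rooted by Out) and count the minimum state changes it requires (Fitch parsimony):
Char. 1: 2; Char. 2: 2; Char. 3: 1.
Total tree length = 5.

5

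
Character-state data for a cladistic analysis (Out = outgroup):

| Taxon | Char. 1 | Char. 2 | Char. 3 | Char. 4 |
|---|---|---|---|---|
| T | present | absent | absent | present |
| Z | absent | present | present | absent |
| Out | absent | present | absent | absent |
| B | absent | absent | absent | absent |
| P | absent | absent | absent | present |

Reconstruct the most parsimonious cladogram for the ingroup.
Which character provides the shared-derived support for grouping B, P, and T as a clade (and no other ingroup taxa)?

Character polarity is set by the outgroup: the derived state is whichever differs from the outgroup's state, so for Char. 2 the derived state is 'absent', and for the remaining characters it is 'present'.
Char. 1 (derived state 'present') is unique to T (autapomorphy; uninformative for grouping).
Char. 2 (derived state 'absent') is shared by B, P, and T — a synapomorphy uniting that clade.
Char. 3 (derived state 'present') is unique to Z (autapomorphy; uninformative for grouping).
Char. 4: derived state 'present' in P and T only — synapomorphy for {P, T}.
Most parsimonious ingroup topology: (((T,P),B),Z).
The clade {B, P, T} is supported by Char. 2: its derived state 'absent' occurs in exactly those taxa and in no other taxon (including the outgroup).

Char. 2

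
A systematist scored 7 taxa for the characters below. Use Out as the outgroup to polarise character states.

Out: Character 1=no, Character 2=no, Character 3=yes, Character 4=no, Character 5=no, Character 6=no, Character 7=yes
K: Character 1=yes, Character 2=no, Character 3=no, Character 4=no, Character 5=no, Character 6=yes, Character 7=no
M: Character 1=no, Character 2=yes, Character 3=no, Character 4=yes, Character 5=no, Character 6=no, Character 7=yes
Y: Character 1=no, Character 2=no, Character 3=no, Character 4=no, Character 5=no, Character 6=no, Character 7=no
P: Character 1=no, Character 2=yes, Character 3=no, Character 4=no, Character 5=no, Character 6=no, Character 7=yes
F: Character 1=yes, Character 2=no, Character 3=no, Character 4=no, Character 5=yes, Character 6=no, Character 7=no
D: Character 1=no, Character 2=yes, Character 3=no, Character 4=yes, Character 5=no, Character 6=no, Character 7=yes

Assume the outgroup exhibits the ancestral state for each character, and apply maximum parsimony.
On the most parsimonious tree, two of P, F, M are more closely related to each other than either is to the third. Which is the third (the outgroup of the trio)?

Character polarity is set by the outgroup: the derived state is whichever differs from the outgroup's state, so for Character 3, Character 7 the derived state is 'no', and for the remaining characters it is 'yes'.
Character 1: derived state 'yes' in F and K only — synapomorphy for {F, K}.
Character 2: derived state 'yes' in D, M, and P only — synapomorphy for {D, M, P}.
All ingroup taxa share the derived state 'no' for Character 3; it defines the ingroup but does not resolve relationships within it.
Character 4 (derived state 'yes') is shared by D and M — a synapomorphy uniting that clade.
Character 5: derived state 'yes' in F only — an autapomorphy, so it tells us nothing about relationships among taxa.
Character 6: derived state 'yes' in K only — an autapomorphy, so it tells us nothing about relationships among taxa.
Character 7 (derived state 'no') is shared by F, K, and Y — a synapomorphy uniting that clade.
Most parsimonious ingroup topology: (((K,F),Y),((M,D),P)).
P and M share a more recent common ancestor with each other than either does with F, so F is the least closely related of the three.

F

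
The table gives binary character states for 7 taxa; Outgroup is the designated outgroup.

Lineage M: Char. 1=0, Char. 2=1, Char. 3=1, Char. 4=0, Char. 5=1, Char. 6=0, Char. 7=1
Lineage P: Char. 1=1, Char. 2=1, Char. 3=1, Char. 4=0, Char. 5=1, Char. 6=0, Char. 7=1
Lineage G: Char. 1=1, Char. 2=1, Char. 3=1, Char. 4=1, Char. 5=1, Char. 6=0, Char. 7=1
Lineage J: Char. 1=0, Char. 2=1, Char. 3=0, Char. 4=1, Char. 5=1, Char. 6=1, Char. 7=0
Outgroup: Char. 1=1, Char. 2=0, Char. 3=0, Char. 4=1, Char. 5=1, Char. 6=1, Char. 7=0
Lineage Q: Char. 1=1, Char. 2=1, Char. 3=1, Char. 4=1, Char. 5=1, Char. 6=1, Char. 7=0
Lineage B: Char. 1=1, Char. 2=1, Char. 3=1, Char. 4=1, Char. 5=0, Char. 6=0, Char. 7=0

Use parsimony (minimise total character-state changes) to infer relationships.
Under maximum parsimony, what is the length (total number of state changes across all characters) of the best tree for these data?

8

Character polarity is set by the outgroup: the derived state is whichever differs from the outgroup's state, so for Char. 1, Char. 4, Char. 5, Char. 6 the derived state is '0', and for the remaining characters it is '1'.
Char. 1 (state '0') occurs in Lineage J and Lineage M but conflicts with the nesting implied by the other characters — most parsimoniously interpreted as homoplasy.
Char. 2 (derived state '1') is shared by all ingroup taxa — unites the whole ingroup.
Only Lineage B, Lineage G, Lineage M, Lineage P, and Lineage Q show the derived state '1' for Char. 3, supporting them as a clade.
Only Lineage M and Lineage P show the derived state '0' for Char. 4, supporting them as a clade.
Char. 5 (derived state '0') is unique to Lineage B (autapomorphy; uninformative for grouping).
Char. 6 (derived state '0') is shared by Lineage B, Lineage G, Lineage M, and Lineage P — a synapomorphy uniting that clade.
Only Lineage G, Lineage M, and Lineage P show the derived state '1' for Char. 7, supporting them as a clade.
Most parsimonious ingroup topology: (((((Lineage P,Lineage M),Lineage G),Lineage B),Lineage Q),Lineage J).
Changes per character on this tree: Char. 1: 2; Char. 2: 1; Char. 3: 1; Char. 4: 1; Char. 5: 1; Char. 6: 1; Char. 7: 1.
Total = 8.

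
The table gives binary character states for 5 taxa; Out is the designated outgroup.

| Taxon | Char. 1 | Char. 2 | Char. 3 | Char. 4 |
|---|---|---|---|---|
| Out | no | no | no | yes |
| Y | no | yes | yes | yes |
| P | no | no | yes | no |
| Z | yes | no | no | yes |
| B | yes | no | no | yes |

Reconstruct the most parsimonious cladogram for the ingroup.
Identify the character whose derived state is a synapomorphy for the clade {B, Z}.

Character polarity is set by the outgroup: the derived state is whichever differs from the outgroup's state, so for Char. 4 the derived state is 'no', and for the remaining characters it is 'yes'.
Only B and Z show the derived state 'yes' for Char. 1, supporting them as a clade.
Char. 2 (derived state 'yes') is unique to Y (autapomorphy; uninformative for grouping).
Char. 3 (derived state 'yes') is shared by P and Y — a synapomorphy uniting that clade.
Char. 4: derived state 'no' in P only — an autapomorphy, so it tells us nothing about relationships among taxa.
Most parsimonious ingroup topology: ((Y,P),(Z,B)).
The clade {B, Z} is supported by Char. 1: its derived state 'yes' occurs in exactly those taxa and in no other taxon (including the outgroup).

Char. 1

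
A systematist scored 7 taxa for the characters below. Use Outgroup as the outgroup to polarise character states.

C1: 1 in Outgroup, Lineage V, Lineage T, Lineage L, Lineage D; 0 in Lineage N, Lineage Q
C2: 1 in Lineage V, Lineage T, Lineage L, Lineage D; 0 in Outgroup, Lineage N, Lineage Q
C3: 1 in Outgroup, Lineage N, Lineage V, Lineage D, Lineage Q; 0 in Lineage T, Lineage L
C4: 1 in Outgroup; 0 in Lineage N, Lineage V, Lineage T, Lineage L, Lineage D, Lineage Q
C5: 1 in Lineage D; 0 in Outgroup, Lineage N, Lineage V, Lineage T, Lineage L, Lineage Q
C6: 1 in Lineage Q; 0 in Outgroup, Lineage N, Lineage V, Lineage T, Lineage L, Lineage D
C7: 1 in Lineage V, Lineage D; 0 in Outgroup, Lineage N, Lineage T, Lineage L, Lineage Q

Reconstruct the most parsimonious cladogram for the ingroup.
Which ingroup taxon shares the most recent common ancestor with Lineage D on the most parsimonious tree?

Lineage V

Character polarity is set by the outgroup: the derived state is whichever differs from the outgroup's state, so for C1, C3, C4 the derived state is '0', and for the remaining characters it is '1'.
Only Lineage N and Lineage Q show the derived state '0' for C1, supporting them as a clade.
C2: derived state '1' in Lineage D, Lineage L, Lineage T, and Lineage V only — synapomorphy for {Lineage D, Lineage L, Lineage T, Lineage V}.
Only Lineage L and Lineage T show the derived state '0' for C3, supporting them as a clade.
All ingroup taxa share the derived state '0' for C4; it defines the ingroup but does not resolve relationships within it.
C5: derived state '1' in Lineage D only — an autapomorphy, so it tells us nothing about relationships among taxa.
C6: derived state '1' in Lineage Q only — an autapomorphy, so it tells us nothing about relationships among taxa.
Only Lineage D and Lineage V show the derived state '1' for C7, supporting them as a clade.
Most parsimonious ingroup topology: ((Lineage N,Lineage Q),((Lineage V,Lineage D),(Lineage T,Lineage L))).
Lineage D and Lineage V form a cherry on this tree, so they are sister taxa.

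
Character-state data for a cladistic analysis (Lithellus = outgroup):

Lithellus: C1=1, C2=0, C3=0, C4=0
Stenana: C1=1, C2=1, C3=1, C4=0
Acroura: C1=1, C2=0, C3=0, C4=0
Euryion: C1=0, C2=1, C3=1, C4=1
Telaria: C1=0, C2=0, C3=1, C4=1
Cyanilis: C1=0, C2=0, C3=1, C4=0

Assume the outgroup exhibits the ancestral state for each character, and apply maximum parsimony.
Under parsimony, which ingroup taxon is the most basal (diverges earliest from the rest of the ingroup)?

Acroura

Character polarity is set by the outgroup: the derived state is whichever differs from the outgroup's state, so for C1 the derived state is '0', and for the remaining characters it is '1'.
C1 (derived state '0') is shared by Cyanilis, Euryion, and Telaria — a synapomorphy uniting that clade.
C2 (state '1') occurs in Euryion and Stenana but conflicts with the nesting implied by the other characters — most parsimoniously interpreted as homoplasy.
Only Cyanilis, Euryion, Stenana, and Telaria show the derived state '1' for C3, supporting them as a clade.
C4 (derived state '1') is shared by Euryion and Telaria — a synapomorphy uniting that clade.
Most parsimonious ingroup topology: ((Stenana,((Euryion,Telaria),Cyanilis)),Acroura).
Acroura is sister to the clade containing all other ingroup taxa, so it is the earliest-diverging (most basal) ingroup lineage.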